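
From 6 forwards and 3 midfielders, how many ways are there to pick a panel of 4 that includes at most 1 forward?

6

Split by how many forwards are chosen (0 through 1).
Sum: C(6,0)·C(3,4) + C(6,1)·C(3,3) = 0 + 6 = 6.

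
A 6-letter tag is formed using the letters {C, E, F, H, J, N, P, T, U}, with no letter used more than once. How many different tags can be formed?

60480

With no repetition, fill the 6 letters in order: 9 choices, then 8, down to 4.
9 × 8 × 7 × 6 × 5 × 4 = 60480.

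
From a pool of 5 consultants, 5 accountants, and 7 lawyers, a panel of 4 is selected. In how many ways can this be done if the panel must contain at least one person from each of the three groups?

1225

With no constraint there are C(17,4) = 2380 possible selections.
Selections missing a whole group: no consultants → C(12,4) = 495; no accountants → C(12,4) = 495; no lawyers → C(10,4) = 210.
Add back selections omitting two groups (i.e. drawn from a single group): C(5,4) + C(5,4) + C(7,4) = 45.
By inclusion–exclusion: 2380 − 1200 + 45 = 1225.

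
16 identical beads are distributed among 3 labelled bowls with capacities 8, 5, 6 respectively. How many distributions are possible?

Ignoring the caps, the number of non-negative solutions to x_1+…+x_3 = 16 is C(18,2) = 153.
Subtract solutions that violate a single cap (substitute x_i' = x_i − (cap_i+1)): x_1 ≥ 9 gives C(9,2) = 36; x_2 ≥ 6 gives C(12,2) = 66; x_3 ≥ 7 gives C(11,2) = 55. Together 157.
Add back pairs where two caps are both exceeded: 3 + 1 + 10 = 14.
By inclusion–exclusion the count is 153 − 157 + 14 = 10.

10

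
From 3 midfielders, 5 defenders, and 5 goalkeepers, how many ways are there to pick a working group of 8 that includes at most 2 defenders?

321

Split by how many defenders are chosen (0 through 2).
Sum: C(5,0)·C(8,8) + C(5,1)·C(8,7) + C(5,2)·C(8,6) = 1 + 40 + 280 = 321.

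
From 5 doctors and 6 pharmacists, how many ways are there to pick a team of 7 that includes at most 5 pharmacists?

Split by how many pharmacists are chosen (0 through 5).
Sum: C(6,0)·C(5,7) + C(6,1)·C(5,6) + C(6,2)·C(5,5) + C(6,3)·C(5,4) + C(6,4)·C(5,3) + C(6,5)·C(5,2) = 0 + 0 + 15 + 100 + 150 + 60 = 325.

325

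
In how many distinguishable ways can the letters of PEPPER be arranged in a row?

60

Letter multiplicities in PEPPER: E×2, P×3, R×1.
The number of distinct arrangements is 6!/(3!·2!) = 720/12 = 60.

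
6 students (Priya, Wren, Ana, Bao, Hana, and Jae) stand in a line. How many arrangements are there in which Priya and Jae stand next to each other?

240

Treat {Priya, Jae} as a single unit. There are 5 units to order, and the pair itself can be ordered 2 ways.
So the count is 2·(5)! = 240.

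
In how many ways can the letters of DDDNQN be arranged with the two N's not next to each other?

40

There are 6!/(3!·2!) = 60 arrangements of DDDNQN in total.
If the two N's are adjacent, glue them into one block, leaving 5 items to arrange: (5)!/(3!) = 20 ways.
Hence 60 − 20 = 40.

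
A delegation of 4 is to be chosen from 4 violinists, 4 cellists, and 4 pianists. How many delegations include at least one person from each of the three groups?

Unrestricted: C(12,4) = 495 ways to pick any 4 of the 12.
Subtract selections that omit an entire group: no violinists → C(8,4) = 70; no cellists → C(8,4) = 70; no pianists → C(8,4) = 70.
Add back selections omitting two groups (i.e. drawn from a single group): C(4,4) + C(4,4) + C(4,4) = 3.
By inclusion–exclusion: 495 − 210 + 3 = 288.

288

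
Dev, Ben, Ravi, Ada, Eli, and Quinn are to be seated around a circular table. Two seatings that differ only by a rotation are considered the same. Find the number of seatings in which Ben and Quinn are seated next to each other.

Treat {Ben, Quinn} as one unit (2 internal orders) and seat the resulting 5 units around the table: (4)! circular arrangements.
So 2 × (4)! = 2 × 24 = 48.

48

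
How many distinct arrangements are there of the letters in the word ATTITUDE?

The 8 letters of ATTITUDE have repeats: T appearing 3 times.
The number of distinct arrangements is 8!/(3!) = 40320/6 = 6720.

6720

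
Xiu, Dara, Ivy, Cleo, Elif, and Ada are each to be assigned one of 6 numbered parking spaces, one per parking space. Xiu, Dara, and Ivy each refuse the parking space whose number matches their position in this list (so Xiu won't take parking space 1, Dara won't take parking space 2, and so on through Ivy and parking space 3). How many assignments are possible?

426

Let Aᵢ (for i ∈ {1, 2, 3}) be the placements that put person i in their forbidden parking space. Any j of these fix j positions, leaving (6−j)! ways to fill the rest, and there are C(3,j) ways to pick which j.
By inclusion–exclusion, the number of valid placements is Σ_{j=0}^{3} (−1)^j C(3,j)·(6−j)!.
Computing: 720 − 360 + 72 − 6 = 426.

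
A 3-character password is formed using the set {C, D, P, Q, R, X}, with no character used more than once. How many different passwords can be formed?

120

Choose and order 3 of the 6 symbols: the first character has 6 options, the next 5, then 4.
6 × 5 × 4 = 120.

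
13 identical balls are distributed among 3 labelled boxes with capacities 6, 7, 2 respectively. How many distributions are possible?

6

Without the upper bounds there are C(15,2) = 105 ways to split 13 among 3 boxes.
Subtract solutions that violate a single cap (substitute x_i' = x_i − (cap_i+1)): x_1 ≥ 7 gives C(8,2) = 28; x_2 ≥ 8 gives C(7,2) = 21; x_3 ≥ 3 gives C(12,2) = 66. Together 115.
Add back pairs where two caps are both exceeded: 0 + 10 + 6 = 16.
By inclusion–exclusion the count is 105 − 115 + 16 = 6.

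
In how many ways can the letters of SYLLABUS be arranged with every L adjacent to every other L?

2520

Treat the 2 copies of L as a single block. The multiset to arrange is then {LL, A, B, S, S, U, Y}, 7 items in all.
That gives (7)!/(2!) = 2520 arrangements.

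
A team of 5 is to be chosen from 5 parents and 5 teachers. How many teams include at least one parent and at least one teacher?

Total 5-person selections from all 10: C(10,5) = 252.
Selections missing a whole group: no parents → C(5,5) = 1; no teachers → C(5,5) = 1.
Both groups omitted at once is impossible, so 252 − 2 = 250.

250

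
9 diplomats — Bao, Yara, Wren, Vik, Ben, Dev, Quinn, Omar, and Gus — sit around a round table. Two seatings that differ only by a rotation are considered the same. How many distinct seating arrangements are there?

40320

Seat Bao anywhere (absorbing the rotational symmetry), then permute the other 8: (8)! = 40320.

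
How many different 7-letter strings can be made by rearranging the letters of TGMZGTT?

Letter multiplicities in TGMZGTT: G×2, M×1, T×3, Z×1.
So there are 7! / (3!·2!) = 420 distinguishable arrangements.

420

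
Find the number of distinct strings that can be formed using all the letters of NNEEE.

NNEEE has 5 letters with E appearing 3 times and N appearing twice.
The number of distinct arrangements is 5!/(3!·2!) = 120/12 = 10.

10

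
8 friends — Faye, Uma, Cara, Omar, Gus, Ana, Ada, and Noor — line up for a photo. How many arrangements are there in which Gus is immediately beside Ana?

Place the 6 others and the Gus-Ana pair as 7 objects in a line; the pair has 2 internal arrangements.
So the count is 2·(7)! = 10080.

10080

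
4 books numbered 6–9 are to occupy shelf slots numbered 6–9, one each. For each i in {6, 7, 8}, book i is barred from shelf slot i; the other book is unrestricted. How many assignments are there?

Let Aᵢ (for i ∈ {6, 7, 8}) be the placements that put book i in its forbidden shelf slot. Any j of these fix j positions, leaving (4−j)! ways to fill the rest, and there are C(3,j) ways to pick which j.
By inclusion–exclusion, the number of valid placements is Σ_{j=0}^{3} (−1)^j C(3,j)·(4−j)!.
Computing: 24 − 18 + 6 − 1 = 11.

11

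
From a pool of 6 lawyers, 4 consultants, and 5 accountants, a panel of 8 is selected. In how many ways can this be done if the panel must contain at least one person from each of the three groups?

6216

Total 8-person selections from all 15: C(15,8) = 6435.
Subtract selections that omit an entire group: no lawyers → C(9,8) = 9; no consultants → C(11,8) = 165; no accountants → C(10,8) = 45.
Add back selections omitting two groups (i.e. drawn from a single group): C(6,8) + C(4,8) + C(5,8) = 0.
By inclusion–exclusion: 6435 − 219 + 0 = 6216.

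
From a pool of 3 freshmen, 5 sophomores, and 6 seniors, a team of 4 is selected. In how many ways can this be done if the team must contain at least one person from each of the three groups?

Total 4-person selections from all 14: C(14,4) = 1001.
Subtract selections that omit an entire group: no freshmen → C(11,4) = 330; no sophomores → C(9,4) = 126; no seniors → C(8,4) = 70.
Add back selections omitting two groups (i.e. drawn from a single group): C(3,4) + C(5,4) + C(6,4) = 20.
By inclusion–exclusion: 1001 − 526 + 20 = 495.

495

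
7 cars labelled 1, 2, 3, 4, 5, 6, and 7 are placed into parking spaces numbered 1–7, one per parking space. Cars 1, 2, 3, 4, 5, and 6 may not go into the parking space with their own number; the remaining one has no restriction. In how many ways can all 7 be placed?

2119

Let Aᵢ (for 1 ≤ i ≤ 6) be the placements that put car i in its forbidden parking space. Any j of these fix j positions, leaving (7−j)! ways to fill the rest, and there are C(6,j) ways to pick which j.
By inclusion–exclusion, the number of valid placements is Σ_{j=0}^{6} (−1)^j C(6,j)·(7−j)!.
Computing: 5040 − 4320 + 1800 − 480 + 90 − 12 + 1 = 2119.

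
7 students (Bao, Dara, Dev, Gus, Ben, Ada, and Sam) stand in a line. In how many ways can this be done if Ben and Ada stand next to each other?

1440

Glue Ben and Ada into one block (2 internal orders), leaving 6 units to arrange in a row.
That gives 2 × 6! = 2 × 720 = 1440.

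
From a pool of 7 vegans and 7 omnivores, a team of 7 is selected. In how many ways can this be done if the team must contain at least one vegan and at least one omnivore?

3430

With no constraint there are C(14,7) = 3432 possible selections.
Selections missing a whole group: no vegans → C(7,7) = 1; no omnivores → C(7,7) = 1.
Both groups omitted at once is impossible, so 3432 − 2 = 3430.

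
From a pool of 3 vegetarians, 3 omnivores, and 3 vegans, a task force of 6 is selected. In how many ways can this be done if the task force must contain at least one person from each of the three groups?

Unrestricted: C(9,6) = 84 ways to pick any 6 of the 9.
Selections missing a whole group: no vegetarians → C(6,6) = 1; no omnivores → C(6,6) = 1; no vegans → C(6,6) = 1.
Add back selections omitting two groups (i.e. drawn from a single group): C(3,6) + C(3,6) + C(3,6) = 0.
By inclusion–exclusion: 84 − 3 + 0 = 81.

81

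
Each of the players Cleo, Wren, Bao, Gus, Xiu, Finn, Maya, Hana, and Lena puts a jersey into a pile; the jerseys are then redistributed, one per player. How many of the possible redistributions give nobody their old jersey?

This is the derangement count D_9: permutations of 9 items with no fixed point.
By inclusion–exclusion this is Σ_{j=0}^{9} (−1)^j C(9,j)·(9−j)!.
Computing: 362880 − 362880 + 181440 − 60480 + 15120 − 3024 + 504 − 72 + 9 − 1 = 133496.

133496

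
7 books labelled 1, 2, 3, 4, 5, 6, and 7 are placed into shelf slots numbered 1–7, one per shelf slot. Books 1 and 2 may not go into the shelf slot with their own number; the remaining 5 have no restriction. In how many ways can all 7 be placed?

Let Aᵢ (for i ∈ {1, 2}) be the placements that put book i in its forbidden shelf slot. Any j of these fix j positions, leaving (7−j)! ways to fill the rest, and there are C(2,j) ways to pick which j.
By inclusion–exclusion, the number of valid placements is Σ_{j=0}^{2} (−1)^j C(2,j)·(7−j)!.
Computing: 5040 − 1440 + 120 = 3720.

3720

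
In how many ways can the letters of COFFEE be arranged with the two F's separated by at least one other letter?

Total arrangements of COFFEE: 6!/(2!·2!) = 180.
Arrangements with the F's together: treat FF as one letter, giving (5)!/(2!) = 60.
Subtracting, 180 − 60 = 120 arrangements keep the F's apart.

120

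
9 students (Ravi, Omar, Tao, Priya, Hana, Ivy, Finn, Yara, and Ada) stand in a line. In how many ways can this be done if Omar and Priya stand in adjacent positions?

80640

Place the 7 others and the Omar-Priya pair as 8 objects in a line; the pair has 2 internal arrangements.
So the count is 2·(8)! = 80640.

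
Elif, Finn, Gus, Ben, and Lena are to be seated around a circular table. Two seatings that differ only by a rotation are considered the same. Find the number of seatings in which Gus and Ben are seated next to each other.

12

Treat {Gus, Ben} as one unit (2 internal orders) and seat the resulting 4 units around the table: (3)! circular arrangements.
So 2 × (3)! = 2 × 6 = 12.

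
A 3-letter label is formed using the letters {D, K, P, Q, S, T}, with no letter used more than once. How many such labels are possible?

With no repetition, fill the 3 letters in order: 6 choices, then 5, down to 4.
6 × 5 × 4 = 120.

120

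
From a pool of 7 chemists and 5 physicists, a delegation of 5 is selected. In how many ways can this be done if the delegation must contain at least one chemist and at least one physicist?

770

With no constraint there are C(12,5) = 792 possible selections.
Subtract selections that omit an entire group: no chemists → C(5,5) = 1; no physicists → C(7,5) = 21.
Both groups omitted at once is impossible, so 792 − 22 = 770.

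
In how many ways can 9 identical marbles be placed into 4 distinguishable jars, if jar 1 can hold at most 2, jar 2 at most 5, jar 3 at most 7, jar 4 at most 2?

50

Ignoring the caps, the number of non-negative solutions to x_1+…+x_4 = 9 is C(12,3) = 220.
Subtract solutions that violate a single cap (substitute x_i' = x_i − (cap_i+1)): x_1 ≥ 3 gives C(9,3) = 84; x_2 ≥ 6 gives C(6,3) = 20; x_3 ≥ 8 gives C(4,3) = 4; x_4 ≥ 3 gives C(9,3) = 84. Together 192.
Add back pairs where two caps are both exceeded: 1 + 0 + 20 + 0 + 1 + 0 = 22.
By inclusion–exclusion the count is 220 − 192 + 22 = 50.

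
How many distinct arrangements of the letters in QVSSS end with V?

4

Fix V in the last position and arrange the remaining 4 letters.
Those 4 letters have S appearing 3 times, giving (4)!/(3!) = 4.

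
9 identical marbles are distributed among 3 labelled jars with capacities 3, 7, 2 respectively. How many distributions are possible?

By stars and bars, unrestricted non-negative solutions to x_1+…+x_3 = 9 number C(9+2,2) = 55.
Subtract solutions that violate a single cap (substitute x_i' = x_i − (cap_i+1)): x_1 ≥ 4 gives C(7,2) = 21; x_2 ≥ 8 gives C(3,2) = 3; x_3 ≥ 3 gives C(8,2) = 28. Together 52.
Add back pairs where two caps are both exceeded: 0 + 6 + 0 = 6.
By inclusion–exclusion the count is 55 − 52 + 6 = 9.

9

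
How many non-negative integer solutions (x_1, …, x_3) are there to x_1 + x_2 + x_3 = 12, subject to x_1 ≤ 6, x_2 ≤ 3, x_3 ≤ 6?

Without the upper bounds there are C(14,2) = 91 ways to split 12 among 3 variables.
Subtract solutions that violate a single cap (substitute x_i' = x_i − (cap_i+1)): x_1 ≥ 7 gives C(7,2) = 21; x_2 ≥ 4 gives C(10,2) = 45; x_3 ≥ 7 gives C(7,2) = 21. Together 87.
Add back pairs where two caps are both exceeded: 3 + 0 + 3 = 6.
By inclusion–exclusion the count is 91 − 87 + 6 = 10.

10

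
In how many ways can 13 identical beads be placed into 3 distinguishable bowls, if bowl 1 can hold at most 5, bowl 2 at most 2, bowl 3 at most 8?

Ignoring the caps, the number of non-negative solutions to x_1+…+x_3 = 13 is C(15,2) = 105.
Subtract solutions that violate a single cap (substitute x_i' = x_i − (cap_i+1)): x_1 ≥ 6 gives C(9,2) = 36; x_2 ≥ 3 gives C(12,2) = 66; x_3 ≥ 9 gives C(6,2) = 15. Together 117.
Add back pairs where two caps are both exceeded: 15 + 0 + 3 = 18.
By inclusion–exclusion the count is 105 − 117 + 18 = 6.

6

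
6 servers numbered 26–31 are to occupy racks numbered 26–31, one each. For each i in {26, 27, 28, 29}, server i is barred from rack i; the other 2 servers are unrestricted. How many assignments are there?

362

Let Aᵢ (for 26 ≤ i ≤ 29) be the placements that put server i in its forbidden rack. Any j of these fix j positions, leaving (6−j)! ways to fill the rest, and there are C(4,j) ways to pick which j.
By inclusion–exclusion, the number of valid placements is Σ_{j=0}^{4} (−1)^j C(4,j)·(6−j)!.
Computing: 720 − 480 + 144 − 24 + 2 = 362.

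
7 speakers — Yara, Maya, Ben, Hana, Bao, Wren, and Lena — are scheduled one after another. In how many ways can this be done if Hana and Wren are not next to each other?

There are 7! = 5040 arrangements in all. If Hana and Wren are adjacent, merging them into one block gives 2·(6)! = 1440 arrangements.
Complementary counting: 5040 − 1440 = 3600.

3600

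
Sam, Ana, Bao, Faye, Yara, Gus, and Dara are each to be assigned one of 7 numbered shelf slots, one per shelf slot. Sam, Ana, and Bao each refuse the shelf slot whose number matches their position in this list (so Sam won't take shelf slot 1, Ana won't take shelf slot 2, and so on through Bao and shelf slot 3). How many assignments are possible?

Let Aᵢ (for i ∈ {1, 2, 3}) be the placements that put person i in their forbidden shelf slot. Any j of these fix j positions, leaving (7−j)! ways to fill the rest, and there are C(3,j) ways to pick which j.
By inclusion–exclusion, the number of valid placements is Σ_{j=0}^{3} (−1)^j C(3,j)·(7−j)!.
Computing: 5040 − 2160 + 360 − 24 = 3216.

3216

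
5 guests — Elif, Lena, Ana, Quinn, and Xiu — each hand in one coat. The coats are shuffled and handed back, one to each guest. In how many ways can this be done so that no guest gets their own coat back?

Let Aᵢ be the assignments in which guest i gets their own coat. We want the size of the complement of A₁∪…∪A_5.
By inclusion–exclusion this is Σ_{j=0}^{5} (−1)^j C(5,j)·(5−j)!.
Computing: 120 − 120 + 60 − 20 + 5 − 1 = 44.

44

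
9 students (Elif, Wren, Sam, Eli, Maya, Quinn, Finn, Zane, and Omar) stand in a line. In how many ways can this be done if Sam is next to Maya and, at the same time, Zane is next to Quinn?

20160

Treat {Sam,Maya} as one block (2 orders) and {Zane,Quinn} as another (2 orders).
That leaves 7 units to arrange: 2 × 2 × 7! = 4 × 5040 = 20160.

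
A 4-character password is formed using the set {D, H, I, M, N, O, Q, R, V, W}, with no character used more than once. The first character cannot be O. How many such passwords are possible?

4536

The first character has 10−1 = 9 choices (anything except O).
The remaining 3 characters are filled from the other 9 symbols without repetition: 9 × 8 × 7 = 504.
Total: 9 × 504 = 4536.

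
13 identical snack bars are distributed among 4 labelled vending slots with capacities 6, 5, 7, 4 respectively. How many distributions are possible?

151

Without the upper bounds there are C(16,3) = 560 ways to split 13 among 4 vending slots.
Subtract solutions that violate a single cap (substitute x_i' = x_i − (cap_i+1)): x_1 ≥ 7 gives C(9,3) = 84; x_2 ≥ 6 gives C(10,3) = 120; x_3 ≥ 8 gives C(8,3) = 56; x_4 ≥ 5 gives C(11,3) = 165. Together 425.
Add back pairs where two caps are both exceeded: 1 + 0 + 4 + 0 + 10 + 1 = 16.
By inclusion–exclusion the count is 560 − 425 + 16 = 151.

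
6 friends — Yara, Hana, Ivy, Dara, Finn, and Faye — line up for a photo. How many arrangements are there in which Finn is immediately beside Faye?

240

Place the 4 others and the Finn-Faye pair as 5 objects in a line; the pair has 2 internal arrangements.
That gives 2 × 5! = 2 × 120 = 240.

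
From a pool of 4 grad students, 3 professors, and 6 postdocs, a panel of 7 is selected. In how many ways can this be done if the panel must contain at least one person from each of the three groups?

Unrestricted: C(13,7) = 1716 ways to pick any 7 of the 13.
Subtract selections that omit an entire group: no grad students → C(9,7) = 36; no professors → C(10,7) = 120; no postdocs → C(7,7) = 1.
Add back selections omitting two groups (i.e. drawn from a single group): C(4,7) + C(3,7) + C(6,7) = 0.
By inclusion–exclusion: 1716 − 157 + 0 = 1559.

1559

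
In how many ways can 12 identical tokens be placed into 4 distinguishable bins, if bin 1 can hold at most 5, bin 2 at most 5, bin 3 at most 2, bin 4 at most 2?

10

Without the upper bounds there are C(15,3) = 455 ways to split 12 among 4 bins.
Subtract solutions that violate a single cap (substitute x_i' = x_i − (cap_i+1)): x_1 ≥ 6 gives C(9,3) = 84; x_2 ≥ 6 gives C(9,3) = 84; x_3 ≥ 3 gives C(12,3) = 220; x_4 ≥ 3 gives C(12,3) = 220. Together 608.
Add back pairs where two caps are both exceeded: 1 + 20 + 20 + 20 + 20 + 84 = 165.
Subtract triples: 0 + 0 + 1 + 1 = 2.
By inclusion–exclusion the count is 455 − 608 + 165 − 2 = 10.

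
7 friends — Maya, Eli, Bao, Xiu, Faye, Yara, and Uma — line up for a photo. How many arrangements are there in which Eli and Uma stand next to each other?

1440

Glue Eli and Uma into one block (2 internal orders), leaving 6 units to arrange in a row.
That gives 2 × 6! = 2 × 720 = 1440.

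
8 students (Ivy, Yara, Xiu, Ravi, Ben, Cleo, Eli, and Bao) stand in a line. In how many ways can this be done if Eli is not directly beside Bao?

30240

Of the 8! = 40320 arrangements, those with Eli and Bao adjacent number 2 × 7! = 10080 (treat the pair as a block with 2 internal orders).
Complementary counting: 40320 − 10080 = 30240.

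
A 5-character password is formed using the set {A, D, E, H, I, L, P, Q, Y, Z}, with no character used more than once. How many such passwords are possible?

30240

Choose and order 5 of the 10 symbols: the first character has 10 options, the next 9, and so on down to 6.
That product is 10 × 9 × 8 × 7 × 6 = 30240.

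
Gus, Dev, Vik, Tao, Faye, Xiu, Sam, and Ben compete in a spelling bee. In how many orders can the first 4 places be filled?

1680

This is an ordered selection of 4 from 8: P(8,4).
That gives 8 × 7 × 6 × 5 = 1680.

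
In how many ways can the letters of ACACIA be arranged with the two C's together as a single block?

Treat the 2 copies of C as a single block. The multiset to arrange is then {CC, A, A, A, I}, 5 items in all.
That gives (5)!/(3!) = 20 arrangements.

20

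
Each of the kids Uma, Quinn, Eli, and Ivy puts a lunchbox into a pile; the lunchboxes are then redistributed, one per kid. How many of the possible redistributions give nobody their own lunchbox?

Count assignments avoiding every fixed point. For any j of the 4 kids fixed to their own lunchbox, the other 4−j can be arranged in (4−j)! ways.
By inclusion–exclusion this is Σ_{j=0}^{4} (−1)^j C(4,j)·(4−j)!.
Computing: 24 − 24 + 12 − 4 + 1 = 9.

9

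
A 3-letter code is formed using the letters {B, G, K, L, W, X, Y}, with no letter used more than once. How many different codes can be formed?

210

Choose and order 3 of the 7 symbols: the first letter has 7 options, the next 6, then 5.
That product is 7 × 6 × 5 = 210.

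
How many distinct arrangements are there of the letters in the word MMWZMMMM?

56

Letter multiplicities in MMWZMMMM: M×6, W×1, Z×1.
The number of distinct arrangements is 8!/(6!) = 40320/720 = 56.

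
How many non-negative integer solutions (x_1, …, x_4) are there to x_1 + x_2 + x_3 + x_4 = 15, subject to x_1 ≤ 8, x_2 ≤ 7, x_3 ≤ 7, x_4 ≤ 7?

372

Without the upper bounds there are C(18,3) = 816 ways to split 15 among 4 variables.
Subtract solutions that violate a single cap (substitute x_i' = x_i − (cap_i+1)): x_1 ≥ 9 gives C(9,3) = 84; x_2 ≥ 8 gives C(10,3) = 120; x_3 ≥ 8 gives C(10,3) = 120; x_4 ≥ 8 gives C(10,3) = 120. Together 444.
No two caps can be exceeded simultaneously, so the pair terms are all 0.
By inclusion–exclusion the count is 816 − 444 + 0 = 372.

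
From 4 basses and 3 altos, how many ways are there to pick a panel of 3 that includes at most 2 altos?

Split by how many altos are chosen (0 through 2).
Sum: C(3,0)·C(4,3) + C(3,1)·C(4,2) + C(3,2)·C(4,1) = 4 + 18 + 12 = 34.

34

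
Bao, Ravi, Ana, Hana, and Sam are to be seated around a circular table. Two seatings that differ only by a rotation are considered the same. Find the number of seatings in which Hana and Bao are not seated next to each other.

All circular seatings of 5 people number (4)! = 24.
Seatings with Hana beside Bao: treat them as a block with 2 internal orders, giving 2 × (3)! = 12.
Subtracting, 24 − 12 = 12.

12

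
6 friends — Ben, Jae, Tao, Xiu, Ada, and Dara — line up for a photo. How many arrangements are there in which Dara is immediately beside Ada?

Glue Dara and Ada into one block (2 internal orders), leaving 5 units to arrange in a row.
So the count is 2·(5)! = 240.

240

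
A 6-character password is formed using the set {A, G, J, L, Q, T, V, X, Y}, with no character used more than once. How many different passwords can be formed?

60480

Choose and order 6 of the 9 symbols: the first character has 9 options, the next 8, and so on down to 4.
That product is 9 × 8 × 7 × 6 × 5 × 4 = 60480.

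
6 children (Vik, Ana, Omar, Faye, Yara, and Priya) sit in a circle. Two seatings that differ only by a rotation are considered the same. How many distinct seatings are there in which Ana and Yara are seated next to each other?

Treat {Ana, Yara} as one unit (2 internal orders) and seat the resulting 5 units around the table: (4)! circular arrangements.
So 2 × (4)! = 2 × 24 = 48.

48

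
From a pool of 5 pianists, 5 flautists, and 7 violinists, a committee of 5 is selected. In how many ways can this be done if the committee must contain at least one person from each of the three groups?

4375

With no constraint there are C(17,5) = 6188 possible selections.
Subtract selections that omit an entire group: no pianists → C(12,5) = 792; no flautists → C(12,5) = 792; no violinists → C(10,5) = 252.
Add back selections omitting two groups (i.e. drawn from a single group): C(5,5) + C(5,5) + C(7,5) = 23.
By inclusion–exclusion: 6188 − 1836 + 23 = 4375.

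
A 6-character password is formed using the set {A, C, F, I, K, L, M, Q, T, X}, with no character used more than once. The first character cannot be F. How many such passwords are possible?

The first character has 10−1 = 9 choices (anything except F).
The remaining 5 characters are filled from the other 9 symbols without repetition: 9 × 8 × 7 × 6 × 5 = 15120.
Total: 9 × 15120 = 136080.

136080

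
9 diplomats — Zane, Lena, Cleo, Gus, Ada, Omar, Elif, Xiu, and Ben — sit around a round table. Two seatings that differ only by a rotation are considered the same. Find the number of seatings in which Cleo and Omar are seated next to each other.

Treat {Cleo, Omar} as one unit (2 internal orders) and seat the resulting 8 units around the table: (7)! circular arrangements.
So 2 × (7)! = 2 × 5040 = 10080.

10080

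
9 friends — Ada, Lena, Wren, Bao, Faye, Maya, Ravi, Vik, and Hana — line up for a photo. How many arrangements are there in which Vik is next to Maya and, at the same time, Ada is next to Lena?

Treat {Vik,Maya} as one block (2 orders) and {Ada,Lena} as another (2 orders).
That leaves 7 units to arrange: 2 × 2 × 7! = 4 × 5040 = 20160.

20160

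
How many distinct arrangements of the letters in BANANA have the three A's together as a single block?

12

Treat the 3 copies of A as a single block. The multiset to arrange is then {AAA, B, N, N}, 4 items in all.
That gives (4)!/(2!) = 12 arrangements.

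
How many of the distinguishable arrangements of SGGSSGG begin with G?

Fix G in the first position and arrange the remaining 6 letters.
Those 6 letters have G appearing 3 times and S appearing 3 times, giving (6)!/(3!·3!) = 20.

20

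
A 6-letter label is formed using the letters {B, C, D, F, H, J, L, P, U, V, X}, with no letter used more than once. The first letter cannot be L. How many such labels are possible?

The first letter has 11−1 = 10 choices (anything except L).
The remaining 5 letters are filled from the other 10 symbols without repetition: 10 × 9 × 8 × 7 × 6 = 30240.
Total: 10 × 30240 = 302400.

302400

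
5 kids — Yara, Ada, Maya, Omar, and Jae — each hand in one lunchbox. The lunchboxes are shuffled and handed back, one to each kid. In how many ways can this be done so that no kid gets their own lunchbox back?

Count assignments avoiding every fixed point. For any j of the 5 kids fixed to their own lunchbox, the other 5−j can be arranged in (5−j)! ways.
By inclusion–exclusion this is Σ_{j=0}^{5} (−1)^j C(5,j)·(5−j)!.
Computing: 120 − 120 + 60 − 20 + 5 − 1 = 44.

44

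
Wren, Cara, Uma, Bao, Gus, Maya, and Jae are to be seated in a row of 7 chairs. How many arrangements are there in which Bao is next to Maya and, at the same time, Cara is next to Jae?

480

Treat {Bao,Maya} as one block (2 orders) and {Cara,Jae} as another (2 orders).
That leaves 5 units to arrange: 2 × 2 × 5! = 4 × 120 = 480.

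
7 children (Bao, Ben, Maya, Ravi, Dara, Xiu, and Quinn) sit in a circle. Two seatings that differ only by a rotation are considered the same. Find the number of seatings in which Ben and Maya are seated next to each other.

Treat {Ben, Maya} as one unit (2 internal orders) and seat the resulting 6 units around the table: (5)! circular arrangements.
So 2 × (5)! = 2 × 120 = 240.

240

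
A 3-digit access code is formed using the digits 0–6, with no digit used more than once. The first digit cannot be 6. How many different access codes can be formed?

180

The first digit has 7−1 = 6 choices (anything except 6).
The remaining 2 digits are filled from the other 6 symbols without repetition: 6 × 5 = 30.
Total: 6 × 30 = 180.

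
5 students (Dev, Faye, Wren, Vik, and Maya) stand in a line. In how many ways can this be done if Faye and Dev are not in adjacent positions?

72

Of the 5! = 120 arrangements, those with Faye and Dev adjacent number 2 × 4! = 48 (treat the pair as a block with 2 internal orders).
So 120 − 48 = 72 arrangements keep them apart.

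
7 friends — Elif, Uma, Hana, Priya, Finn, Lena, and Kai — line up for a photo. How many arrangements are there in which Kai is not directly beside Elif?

3600

There are 7! = 5040 arrangements in all. If Kai and Elif are adjacent, merging them into one block gives 2·(6)! = 1440 arrangements.
So 5040 − 1440 = 3600 arrangements keep them apart.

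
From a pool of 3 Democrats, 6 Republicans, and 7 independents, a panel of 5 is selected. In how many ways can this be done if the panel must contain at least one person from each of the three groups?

2730

Unrestricted: C(16,5) = 4368 ways to pick any 5 of the 16.
Subtract selections that omit an entire group: no Democrats → C(13,5) = 1287; no Republicans → C(10,5) = 252; no independents → C(9,5) = 126.
Add back selections omitting two groups (i.e. drawn from a single group): C(3,5) + C(6,5) + C(7,5) = 27.
By inclusion–exclusion: 4368 − 1665 + 27 = 2730.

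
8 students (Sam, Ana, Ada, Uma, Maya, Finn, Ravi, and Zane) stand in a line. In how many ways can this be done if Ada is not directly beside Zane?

There are 8! = 40320 arrangements in all. If Ada and Zane are adjacent, merging them into one block gives 2·(7)! = 10080 arrangements.
So 40320 − 10080 = 30240 arrangements keep them apart.

30240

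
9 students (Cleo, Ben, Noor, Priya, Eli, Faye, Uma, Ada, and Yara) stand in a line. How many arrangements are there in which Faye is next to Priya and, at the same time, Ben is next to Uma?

Treat {Faye,Priya} as one block (2 orders) and {Ben,Uma} as another (2 orders).
That leaves 7 units to arrange: 2 × 2 × 7! = 4 × 5040 = 20160.

20160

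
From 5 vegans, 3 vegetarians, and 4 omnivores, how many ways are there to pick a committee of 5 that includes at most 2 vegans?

546

Split by how many vegans are chosen (0 through 2).
Sum: C(5,0)·C(7,5) + C(5,1)·C(7,4) + C(5,2)·C(7,3) = 21 + 175 + 350 = 546.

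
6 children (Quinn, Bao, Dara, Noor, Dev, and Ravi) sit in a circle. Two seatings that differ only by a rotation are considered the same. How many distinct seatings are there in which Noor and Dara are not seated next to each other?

Without the restriction there are (5)! = 120 seatings.
Seatings with Noor beside Dara: treat them as a block with 2 internal orders, giving 2 × (4)! = 48.
Subtracting, 120 − 48 = 72.

72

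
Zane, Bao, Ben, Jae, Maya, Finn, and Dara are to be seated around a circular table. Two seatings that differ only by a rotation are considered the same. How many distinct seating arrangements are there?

Fix one person's seat to break rotational symmetry; the remaining 6 people can be arranged in (6)! = 720 ways.

720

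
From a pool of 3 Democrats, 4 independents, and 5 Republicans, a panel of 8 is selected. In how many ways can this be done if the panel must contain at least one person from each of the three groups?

With no constraint there are C(12,8) = 495 possible selections.
Selections missing a whole group: no Democrats → C(9,8) = 9; no independents → C(8,8) = 1; no Republicans → C(7,8) = 0.
Add back selections omitting two groups (i.e. drawn from a single group): C(3,8) + C(4,8) + C(5,8) = 0.
By inclusion–exclusion: 495 − 10 + 0 = 485.

485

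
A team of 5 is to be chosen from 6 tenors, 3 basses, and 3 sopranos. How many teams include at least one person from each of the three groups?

With no constraint there are C(12,5) = 792 possible selections.
Subtract selections that omit an entire group: no tenors → C(6,5) = 6; no basses → C(9,5) = 126; no sopranos → C(9,5) = 126.
Add back selections omitting two groups (i.e. drawn from a single group): C(6,5) + C(3,5) + C(3,5) = 6.
By inclusion–exclusion: 792 − 258 + 6 = 540.

540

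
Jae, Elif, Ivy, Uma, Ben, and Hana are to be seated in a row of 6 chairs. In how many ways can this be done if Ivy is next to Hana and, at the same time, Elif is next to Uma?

96

Treat {Ivy,Hana} as one block (2 orders) and {Elif,Uma} as another (2 orders).
That leaves 4 units to arrange: 2 × 2 × 4! = 4 × 24 = 96.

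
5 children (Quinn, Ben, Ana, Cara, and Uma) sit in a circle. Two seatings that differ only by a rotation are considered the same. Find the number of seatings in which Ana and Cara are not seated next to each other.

All circular seatings of 5 people number (4)! = 24.
Those with Ana next to Cara: fuse the pair into one unit and seat 4 units around a circle — 2·(3)! = 12.
Subtracting, 24 − 12 = 12.

12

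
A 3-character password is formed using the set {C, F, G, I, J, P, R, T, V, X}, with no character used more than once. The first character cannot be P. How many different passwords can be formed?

The first character has 10−1 = 9 choices (anything except P).
The remaining 2 characters are filled from the other 9 symbols without repetition: 9 × 8 = 72.
Total: 9 × 72 = 648.

648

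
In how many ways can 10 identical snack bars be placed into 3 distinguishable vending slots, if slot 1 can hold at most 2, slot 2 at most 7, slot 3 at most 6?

15

By stars and bars, unrestricted non-negative solutions to x_1+…+x_3 = 10 number C(10+2,2) = 66.
Subtract solutions that violate a single cap (substitute x_i' = x_i − (cap_i+1)): x_1 ≥ 3 gives C(9,2) = 36; x_2 ≥ 8 gives C(4,2) = 6; x_3 ≥ 7 gives C(5,2) = 10. Together 52.
Add back pairs where two caps are both exceeded: 0 + 1 + 0 = 1.
By inclusion–exclusion the count is 66 − 52 + 1 = 15.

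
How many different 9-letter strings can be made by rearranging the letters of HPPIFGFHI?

22680

Letter multiplicities in HPPIFGFHI: F×2, G×1, H×2, I×2, P×2.
The number of distinct arrangements is 9!/(2!·2!·2!·2!) = 362880/16 = 22680.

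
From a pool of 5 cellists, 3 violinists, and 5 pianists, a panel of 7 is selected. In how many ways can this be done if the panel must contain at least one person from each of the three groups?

1580

With no constraint there are C(13,7) = 1716 possible selections.
Subtract selections that omit an entire group: no cellists → C(8,7) = 8; no violinists → C(10,7) = 120; no pianists → C(8,7) = 8.
Add back selections omitting two groups (i.e. drawn from a single group): C(5,7) + C(3,7) + C(5,7) = 0.
By inclusion–exclusion: 1716 − 136 + 0 = 1580.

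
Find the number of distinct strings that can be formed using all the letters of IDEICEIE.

1120

Letter multiplicities in IDEICEIE: C×1, D×1, E×3, I×3.
So there are 8! / (3!·3!) = 1120 distinguishable arrangements.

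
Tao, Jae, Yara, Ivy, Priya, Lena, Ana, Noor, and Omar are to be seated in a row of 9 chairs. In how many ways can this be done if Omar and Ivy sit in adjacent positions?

80640

Glue Omar and Ivy into one block (2 internal orders), leaving 8 units to arrange in a row.
So the count is 2·(8)! = 80640.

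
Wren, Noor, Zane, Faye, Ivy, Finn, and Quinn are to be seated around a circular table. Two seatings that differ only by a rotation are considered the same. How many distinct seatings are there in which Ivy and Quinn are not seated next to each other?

480

Without the restriction there are (6)! = 720 seatings.
Seatings with Ivy beside Quinn: treat them as a block with 2 internal orders, giving 2 × (5)! = 240.
Subtracting, 720 − 240 = 480.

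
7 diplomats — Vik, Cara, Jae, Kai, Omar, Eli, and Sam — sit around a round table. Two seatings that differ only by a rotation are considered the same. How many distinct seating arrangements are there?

Fix one person's seat to break rotational symmetry; the remaining 6 people can be arranged in (6)! = 720 ways.

720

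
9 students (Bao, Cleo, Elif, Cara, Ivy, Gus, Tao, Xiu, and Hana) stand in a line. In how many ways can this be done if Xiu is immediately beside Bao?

80640

Glue Xiu and Bao into one block (2 internal orders), leaving 8 units to arrange in a row.
So the count is 2·(8)! = 80640.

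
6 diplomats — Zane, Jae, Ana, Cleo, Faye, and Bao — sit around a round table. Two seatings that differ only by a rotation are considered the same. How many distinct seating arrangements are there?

120

Fix one person's seat to break rotational symmetry; the remaining 5 people can be arranged in (5)! = 120 ways.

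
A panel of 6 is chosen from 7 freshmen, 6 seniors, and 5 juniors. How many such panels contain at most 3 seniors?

17501

Split by how many seniors are chosen (0 through 3).
Sum: C(6,0)·C(12,6) + C(6,1)·C(12,5) + C(6,2)·C(12,4) + C(6,3)·C(12,3) = 924 + 4752 + 7425 + 4400 = 17501.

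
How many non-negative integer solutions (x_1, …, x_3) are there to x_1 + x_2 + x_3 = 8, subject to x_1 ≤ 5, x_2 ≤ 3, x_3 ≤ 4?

14

By stars and bars, unrestricted non-negative solutions to x_1+…+x_3 = 8 number C(8+2,2) = 45.
Subtract solutions that violate a single cap (substitute x_i' = x_i − (cap_i+1)): x_1 ≥ 6 gives C(4,2) = 6; x_2 ≥ 4 gives C(6,2) = 15; x_3 ≥ 5 gives C(5,2) = 10. Together 31.
No two caps can be exceeded simultaneously, so the pair terms are all 0.
By inclusion–exclusion the count is 45 − 31 + 0 = 14.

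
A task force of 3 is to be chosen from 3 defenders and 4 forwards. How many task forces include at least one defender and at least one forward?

30

Unrestricted: C(7,3) = 35 ways to pick any 3 of the 7.
Subtract selections that omit an entire group: no defenders → C(4,3) = 4; no forwards → C(3,3) = 1.
Both groups omitted at once is impossible, so 35 − 5 = 30.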